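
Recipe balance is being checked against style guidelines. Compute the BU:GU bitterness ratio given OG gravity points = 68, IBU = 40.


BU:GU = IBU / OG_points
BU:GU = 40 / 68

0.5882


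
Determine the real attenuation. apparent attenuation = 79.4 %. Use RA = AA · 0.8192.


RA = 79.4 · 0.8192

65.0445 %


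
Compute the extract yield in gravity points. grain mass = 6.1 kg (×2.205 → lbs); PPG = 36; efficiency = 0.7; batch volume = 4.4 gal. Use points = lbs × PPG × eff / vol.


lbs = 6.1 × 2.205 = 13.4505
points = 13.4505 × 36 × 0.7 / 4.4

77.0347 points


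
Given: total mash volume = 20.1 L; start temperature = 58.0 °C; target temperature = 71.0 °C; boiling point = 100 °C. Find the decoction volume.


V_dec = V_total·(T_target − T_start)/(T_boil − T_start)
V_dec = 20.1·(71.0 − 58.0)/(100 − 58.0)

6.2214 L


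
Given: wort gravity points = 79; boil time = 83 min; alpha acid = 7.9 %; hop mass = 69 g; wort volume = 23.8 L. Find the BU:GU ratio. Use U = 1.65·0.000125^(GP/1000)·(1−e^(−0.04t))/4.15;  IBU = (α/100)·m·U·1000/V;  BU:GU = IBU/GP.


U = 1.65·0.000125^(79/1000)·(1−e^(−0.04·83))/4.15 = 0.1884
IBU = (7.9/100)·69·0.1884·1000/23.8 = 43.1518
BU:GU = 43.1518/79

0.5462


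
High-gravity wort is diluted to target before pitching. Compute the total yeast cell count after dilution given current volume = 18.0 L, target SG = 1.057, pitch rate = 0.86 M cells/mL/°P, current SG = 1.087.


V_w = V·((SG_c−1)/(SG_t−1)−1);  °P = 259 − 259/SG_t;  cells = rate·(V+V_w)·°P
V_w = 18.0·((1.087−1)/(1.057−1)−1) = 9.4737
V_final = 18.0 + 9.4737 = 27.4737
°P = 259 − 259/1.057 = 13.9669
cells = 0.86·27.4737·13.9669

330.0008 billion cells


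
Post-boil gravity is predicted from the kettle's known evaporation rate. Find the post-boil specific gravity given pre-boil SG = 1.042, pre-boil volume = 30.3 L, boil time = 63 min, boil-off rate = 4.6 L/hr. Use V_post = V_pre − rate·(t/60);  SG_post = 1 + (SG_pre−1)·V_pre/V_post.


V_post = 30.3 − 4.6·(63/60) = 25.4700
SG_post = 1 + (1.042 − 1)·30.3/25.4700

1.0500


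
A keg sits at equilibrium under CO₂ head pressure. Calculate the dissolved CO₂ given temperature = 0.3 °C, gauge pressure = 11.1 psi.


vols = (P + 14.695)·(0.01821 + 0.09011·e^(−0.04·T))
vols = (11.1 + 14.695)·(0.01821 + 0.09011·e^(−0.04·0.3))

2.7664 volumes


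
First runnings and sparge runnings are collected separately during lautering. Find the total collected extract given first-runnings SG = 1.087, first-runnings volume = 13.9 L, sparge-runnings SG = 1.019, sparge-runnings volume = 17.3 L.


total = Σ (SG_i − 1)·1000·V_i
first = (1.087 − 1)·1000·13.9 = 1209.3000
sparge = (1.019 − 1)·1000·17.3 = 328.7000
total = 1209.3000 + 328.7000

1538.0000 gravity·L


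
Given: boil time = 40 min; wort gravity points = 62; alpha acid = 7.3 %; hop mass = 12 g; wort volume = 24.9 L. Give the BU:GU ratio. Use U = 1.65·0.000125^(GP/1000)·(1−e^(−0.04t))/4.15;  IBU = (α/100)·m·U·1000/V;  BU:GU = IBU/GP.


U = 1.65·0.000125^(62/1000)·(1−e^(−0.04·40))/4.15 = 0.1818
IBU = (7.3/100)·12·0.1818·1000/24.9 = 6.3945
BU:GU = 6.3945/62

0.1031


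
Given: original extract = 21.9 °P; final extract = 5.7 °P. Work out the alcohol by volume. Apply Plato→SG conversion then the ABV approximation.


SG = 259/(259 − P);  ABV = (OG − FG)·131.25
OG = 259/(259 − 21.9) = 1.0924
FG = 259/(259 − 5.7) = 1.0225
ABV = (1.0924 − 1.0225)·131.25

9.1695 % ABV


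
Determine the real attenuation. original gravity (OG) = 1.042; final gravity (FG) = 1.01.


AA = (OG−FG)/(OG−1)·100;  RA = AA·0.8192
AA = (1.042 − 1.01)/(1.042 − 1)·100 = 76.1905
RA = 76.1905·0.8192

62.4152 %


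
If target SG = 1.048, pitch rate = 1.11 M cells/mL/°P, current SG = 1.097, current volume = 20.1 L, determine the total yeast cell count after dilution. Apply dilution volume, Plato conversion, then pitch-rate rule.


V_w = V·((SG_c−1)/(SG_t−1)−1);  °P = 259 − 259/SG_t;  cells = rate·(V+V_w)·°P
V_w = 20.1·((1.097−1)/(1.048−1)−1) = 20.5187
V_final = 20.1 + 20.5187 = 40.6187
°P = 259 − 259/1.048 = 11.8626
cells = 1.11·40.6187·11.8626

534.8466 billion cells


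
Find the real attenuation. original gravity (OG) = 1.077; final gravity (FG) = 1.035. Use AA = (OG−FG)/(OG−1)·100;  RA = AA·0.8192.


AA = (1.077 − 1.035)/(1.077 − 1)·100 = 54.5455
RA = 54.5455·0.8192

44.6836 %


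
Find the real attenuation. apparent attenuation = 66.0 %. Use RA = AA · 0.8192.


RA = 66.0 · 0.8192

54.0672 %


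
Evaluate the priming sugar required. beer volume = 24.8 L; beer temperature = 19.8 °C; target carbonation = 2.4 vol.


residual = 14.695·(0.01821 + 0.09011·e^(−0.04·T));  sugar = (target − residual)·4.0·V
residual = 14.695·(0.01821 + 0.09011·e^(−0.04·19.8)) = 0.8674
sugar = (2.4 − 0.8674)·4.0·24.8

152.0378 g


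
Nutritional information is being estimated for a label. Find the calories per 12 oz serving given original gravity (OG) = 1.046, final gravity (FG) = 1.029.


ABW = (OG−FG)·131.25·0.79/FG;  °P = 259 − 259/SG (for OG→OE and FG→AE);  RE = 0.1808·OE + 0.8192·AE;  Cal = (6.9·ABW + 4·(RE−0.1))·FG·3.55
ABW = (1.046 − 1.029)·131.25·0.79/1.029 = 1.7130
OE = 259 − 259/1.046 = 11.3901 °P
AE = 259 − 259/1.029 = 7.2993 °P
RE = 0.1808·11.3901 + 0.8192·7.2993 = 8.0389 °P
Cal = (6.9·1.7130 + 4·(8.0389−0.1))·1.029·3.55

159.1790 kcal


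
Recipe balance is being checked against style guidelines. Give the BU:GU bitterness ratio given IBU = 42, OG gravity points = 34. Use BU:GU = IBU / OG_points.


BU:GU = 42 / 34

1.2353


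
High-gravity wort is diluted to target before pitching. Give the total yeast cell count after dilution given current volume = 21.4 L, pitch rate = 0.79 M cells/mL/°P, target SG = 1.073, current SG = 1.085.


V_w = V·((SG_c−1)/(SG_t−1)−1);  °P = 259 − 259/SG_t;  cells = rate·(V+V_w)·°P
V_w = 21.4·((1.085−1)/(1.073−1)−1) = 3.5178
V_final = 21.4 + 3.5178 = 24.9178
°P = 259 − 259/1.073 = 17.6207
cells = 0.79·24.9178·17.6207

346.8645 billion cells


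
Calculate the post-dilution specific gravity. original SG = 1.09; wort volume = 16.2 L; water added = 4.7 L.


SG_new = 1 + (SG_old − 1)·V_old/(V_old + V_water)
pts = (1.09 − 1)·1000·16.2/(16.2 + 4.7) = 69.7608
SG_new = 1 + 69.7608/1000

1.0698


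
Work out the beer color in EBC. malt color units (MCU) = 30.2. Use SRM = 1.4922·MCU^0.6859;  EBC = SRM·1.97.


SRM = 1.4922·30.2^0.6859 = 15.4513
EBC = 15.4513·1.97

30.4390 EBC


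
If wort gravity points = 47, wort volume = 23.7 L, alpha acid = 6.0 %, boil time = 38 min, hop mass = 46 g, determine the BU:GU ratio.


U = 1.65·0.000125^(GP/1000)·(1−e^(−0.04t))/4.15;  IBU = (α/100)·m·U·1000/V;  BU:GU = IBU/GP
U = 1.65·0.000125^(47/1000)·(1−e^(−0.04·38))/4.15 = 0.2036
IBU = (6.0/100)·46·0.2036·1000/23.7 = 23.7117
BU:GU = 23.7117/47

0.5045


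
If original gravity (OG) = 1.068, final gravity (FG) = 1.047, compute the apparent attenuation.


AA = (OG − FG)/(OG − 1) · 100
AA = (1.068 − 1.047)/(1.068 − 1) · 100

30.8824 %


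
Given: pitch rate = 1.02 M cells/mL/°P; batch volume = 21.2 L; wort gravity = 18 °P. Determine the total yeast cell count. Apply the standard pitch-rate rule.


cells (billions) = rate · V_L · °P
cells = 1.02 · 21.2 · 18

389.2320 billion cells


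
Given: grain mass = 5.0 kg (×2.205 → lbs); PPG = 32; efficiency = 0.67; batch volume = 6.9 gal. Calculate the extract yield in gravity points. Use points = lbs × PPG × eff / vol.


lbs = 5.0 × 2.205 = 11.0250
points = 11.0250 × 32 × 0.67 / 6.9

34.2574 points


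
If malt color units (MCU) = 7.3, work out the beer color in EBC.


SRM = 1.4922·MCU^0.6859;  EBC = SRM·1.97
SRM = 1.4922·7.3^0.6859 = 5.8342
EBC = 5.8342·1.97

11.4933 EBC


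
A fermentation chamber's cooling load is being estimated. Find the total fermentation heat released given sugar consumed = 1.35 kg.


Q = m_sugar · 590 kJ/kg
Q = 1.35 · 590

796.5000 kJ


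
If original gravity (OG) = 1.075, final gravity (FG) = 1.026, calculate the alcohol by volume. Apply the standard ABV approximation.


ABV = (OG − FG) · 131.25
ABV = (1.075 − 1.026) · 131.25

6.4312 % ABV


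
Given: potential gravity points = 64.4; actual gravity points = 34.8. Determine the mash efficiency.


efficiency = actual / potential × 100
efficiency = 34.8 / 64.4 × 100

54.0373 %


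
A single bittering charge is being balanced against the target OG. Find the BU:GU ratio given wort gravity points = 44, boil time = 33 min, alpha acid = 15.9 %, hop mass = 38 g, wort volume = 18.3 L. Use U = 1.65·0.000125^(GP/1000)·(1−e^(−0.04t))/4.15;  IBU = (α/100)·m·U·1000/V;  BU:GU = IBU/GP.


U = 1.65·0.000125^(44/1000)·(1−e^(−0.04·33))/4.15 = 0.1962
IBU = (15.9/100)·38·0.1962·1000/18.3 = 64.7818
BU:GU = 64.7818/44

1.4723


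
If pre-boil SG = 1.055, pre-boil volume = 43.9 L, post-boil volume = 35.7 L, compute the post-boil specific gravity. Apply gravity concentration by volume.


SG_post = 1 + (SG_pre − 1)·V_pre/V_post
pts_pre = (1.055 − 1)·1000 = 55.0000
pts_post = 55.0000·43.9/35.7 = 67.6331
SG_post = 1 + 67.6331/1000

1.0676


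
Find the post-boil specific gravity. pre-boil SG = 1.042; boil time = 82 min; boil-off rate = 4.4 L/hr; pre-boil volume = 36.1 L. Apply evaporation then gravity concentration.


V_post = V_pre − rate·(t/60);  SG_post = 1 + (SG_pre−1)·V_pre/V_post
V_post = 36.1 − 4.4·(82/60) = 30.0867
SG_post = 1 + (1.042 − 1)·36.1/30.0867

1.0504


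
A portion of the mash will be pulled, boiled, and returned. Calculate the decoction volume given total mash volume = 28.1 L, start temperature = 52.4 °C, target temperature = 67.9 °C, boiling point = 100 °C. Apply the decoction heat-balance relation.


V_dec = V_total·(T_target − T_start)/(T_boil − T_start)
V_dec = 28.1·(67.9 − 52.4)/(100 − 52.4)

9.1502 L


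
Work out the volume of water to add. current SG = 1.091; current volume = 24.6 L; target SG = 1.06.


V_water = V·((SG_curr − 1)/(SG_target − 1) − 1)
V_water = 24.6·((1.091 − 1)/(1.06 − 1) − 1)

12.7100 L


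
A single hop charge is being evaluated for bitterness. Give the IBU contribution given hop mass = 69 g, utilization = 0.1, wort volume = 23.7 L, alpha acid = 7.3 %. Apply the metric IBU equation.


IBU = (α/100)·mass·U·1000 / V
IBU = (7.3/100)·69·0.1·1000 / 23.7

21.2532 IBU


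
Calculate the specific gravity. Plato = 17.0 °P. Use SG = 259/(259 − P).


SG = 259/(259 − 17.0)

1.0702


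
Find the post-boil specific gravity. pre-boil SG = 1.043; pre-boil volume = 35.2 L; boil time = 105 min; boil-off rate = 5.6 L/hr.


V_post = V_pre − rate·(t/60);  SG_post = 1 + (SG_pre−1)·V_pre/V_post
V_post = 35.2 − 5.6·(105/60) = 25.4000
SG_post = 1 + (1.043 − 1)·35.2/25.4000

1.0596


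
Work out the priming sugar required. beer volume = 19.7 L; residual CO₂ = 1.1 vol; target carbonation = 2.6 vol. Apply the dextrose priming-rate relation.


sugar = (target − residual)·4.0·V
sugar = (2.6 − 1.1)·4.0·19.7

118.2000 g


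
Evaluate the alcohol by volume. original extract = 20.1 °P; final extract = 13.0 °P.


SG = 259/(259 − P);  ABV = (OG − FG)·131.25
OG = 259/(259 − 20.1) = 1.0841
FG = 259/(259 − 13.0) = 1.0528
ABV = (1.0841 − 1.0528)·131.25

4.1068 % ABV


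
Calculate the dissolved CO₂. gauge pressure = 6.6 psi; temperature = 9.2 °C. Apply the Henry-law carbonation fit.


vols = (P + 14.695)·(0.01821 + 0.09011·e^(−0.04·T))
vols = (6.6 + 14.695)·(0.01821 + 0.09011·e^(−0.04·9.2))

1.7159 volumes


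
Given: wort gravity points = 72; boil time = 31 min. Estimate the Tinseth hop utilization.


U = 1.65·0.000125^(GP/1000) · (1 − e^(−0.04·t))/4.15
bigness = 1.65·0.000125^(72/1000) = 0.8639
boil_factor = (1 − e^(−0.04·31))/4.15 = 0.1712
U = 0.8639 · 0.1712

0.1479


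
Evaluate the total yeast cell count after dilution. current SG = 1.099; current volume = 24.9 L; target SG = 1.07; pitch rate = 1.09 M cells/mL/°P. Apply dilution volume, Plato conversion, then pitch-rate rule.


V_w = V·((SG_c−1)/(SG_t−1)−1);  °P = 259 − 259/SG_t;  cells = rate·(V+V_w)·°P
V_w = 24.9·((1.099−1)/(1.07−1)−1) = 10.3157
V_final = 24.9 + 10.3157 = 35.2157
°P = 259 − 259/1.07 = 16.9439
cells = 1.09·35.2157·16.9439

650.3947 billion cells


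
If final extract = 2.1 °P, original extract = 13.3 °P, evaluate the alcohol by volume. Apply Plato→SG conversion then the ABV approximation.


SG = 259/(259 − P);  ABV = (OG − FG)·131.25
OG = 259/(259 − 13.3) = 1.0541
FG = 259/(259 − 2.1) = 1.0082
ABV = (1.0541 − 1.0082)·131.25

6.0318 % ABV


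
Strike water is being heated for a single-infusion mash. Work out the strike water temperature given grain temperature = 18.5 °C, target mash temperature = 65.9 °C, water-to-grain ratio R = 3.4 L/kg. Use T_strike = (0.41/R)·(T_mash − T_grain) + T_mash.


T_strike = (0.41/3.4)·(65.9 − 18.5) + 65.9

71.6159 °C


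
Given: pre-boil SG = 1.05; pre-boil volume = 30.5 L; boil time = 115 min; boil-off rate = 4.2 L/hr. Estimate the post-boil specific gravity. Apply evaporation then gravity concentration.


V_post = V_pre − rate·(t/60);  SG_post = 1 + (SG_pre−1)·V_pre/V_post
V_post = 30.5 − 4.2·(115/60) = 22.4500
SG_post = 1 + (1.05 − 1)·30.5/22.4500

1.0679


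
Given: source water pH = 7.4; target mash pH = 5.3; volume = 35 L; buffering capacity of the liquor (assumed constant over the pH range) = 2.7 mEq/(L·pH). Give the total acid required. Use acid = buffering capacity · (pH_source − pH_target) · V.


acid = 2.7 · (7.4 − 5.3) · 35

198.4500 mEq


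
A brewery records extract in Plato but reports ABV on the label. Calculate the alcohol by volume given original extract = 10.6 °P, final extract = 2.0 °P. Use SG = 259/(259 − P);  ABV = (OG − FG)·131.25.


OG = 259/(259 − 10.6) = 1.0427
FG = 259/(259 − 2.0) = 1.0078
ABV = (1.0427 − 1.0078)·131.25

4.5794 % ABV


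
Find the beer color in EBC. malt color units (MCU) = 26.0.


SRM = 1.4922·MCU^0.6859;  EBC = SRM·1.97
SRM = 1.4922·26.0^0.6859 = 13.9430
EBC = 13.9430·1.97

27.4678 EBC


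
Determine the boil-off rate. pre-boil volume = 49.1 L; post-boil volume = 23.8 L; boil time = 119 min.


rate = (V_pre − V_post) / (t_min/60)
rate = (49.1 − 23.8) / (119/60)

12.7563 L/hr


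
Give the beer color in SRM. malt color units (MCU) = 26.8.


SRM = 1.4922 · MCU^0.6859
SRM = 1.4922 · 26.8^0.6859

14.2359 SRM


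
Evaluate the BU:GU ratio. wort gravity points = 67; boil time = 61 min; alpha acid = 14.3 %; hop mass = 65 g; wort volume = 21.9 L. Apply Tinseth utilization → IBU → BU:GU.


U = 1.65·0.000125^(GP/1000)·(1−e^(−0.04t))/4.15;  IBU = (α/100)·m·U·1000/V;  BU:GU = IBU/GP
U = 1.65·0.000125^(67/1000)·(1−e^(−0.04·61))/4.15 = 0.1988
IBU = (14.3/100)·65·0.1988·1000/21.9 = 84.3584
BU:GU = 84.3584/67

1.2591


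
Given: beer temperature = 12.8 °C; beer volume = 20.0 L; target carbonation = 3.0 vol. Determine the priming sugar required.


residual = 14.695·(0.01821 + 0.09011·e^(−0.04·T));  sugar = (target − residual)·4.0·V
residual = 14.695·(0.01821 + 0.09011·e^(−0.04·12.8)) = 1.0612
sugar = (3.0 − 1.0612)·4.0·20.0

155.1069 g


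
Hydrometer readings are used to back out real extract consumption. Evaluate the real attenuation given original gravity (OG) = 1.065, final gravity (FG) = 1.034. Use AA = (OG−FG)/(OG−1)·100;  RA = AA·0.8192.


AA = (1.065 − 1.034)/(1.065 − 1)·100 = 47.6923
RA = 47.6923·0.8192

39.0695 %


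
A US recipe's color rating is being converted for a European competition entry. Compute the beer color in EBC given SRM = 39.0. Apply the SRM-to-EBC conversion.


EBC = SRM · 1.97
EBC = 39.0 · 1.97

76.8300 EBC


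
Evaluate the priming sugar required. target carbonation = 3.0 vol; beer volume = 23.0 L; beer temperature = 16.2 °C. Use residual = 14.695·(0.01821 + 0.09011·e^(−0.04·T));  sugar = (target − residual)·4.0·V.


residual = 14.695·(0.01821 + 0.09011·e^(−0.04·16.2)) = 0.9603
sugar = (3.0 − 0.9603)·4.0·23.0

187.6565 g


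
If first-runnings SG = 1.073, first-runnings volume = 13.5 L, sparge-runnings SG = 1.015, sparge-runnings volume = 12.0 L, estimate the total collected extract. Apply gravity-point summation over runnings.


total = Σ (SG_i − 1)·1000·V_i
first = (1.073 − 1)·1000·13.5 = 985.5000
sparge = (1.015 − 1)·1000·12.0 = 180.0000
total = 985.5000 + 180.0000

1165.5000 gravity·L


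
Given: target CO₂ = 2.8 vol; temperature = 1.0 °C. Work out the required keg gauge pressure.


psi = vols/(0.01821 + 0.09011·e^(−0.04·T)) − 14.695
psi = 2.8/(0.01821 + 0.09011·e^(−0.04·1.0)) − 14.695

12.0259 psi


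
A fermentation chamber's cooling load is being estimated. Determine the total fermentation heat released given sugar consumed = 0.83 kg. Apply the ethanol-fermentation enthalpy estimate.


Q = m_sugar · 590 kJ/kg
Q = 0.83 · 590

489.7000 kJ


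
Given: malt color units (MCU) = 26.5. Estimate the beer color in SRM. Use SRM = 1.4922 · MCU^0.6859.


SRM = 1.4922 · 26.5^0.6859

14.1264 SRM


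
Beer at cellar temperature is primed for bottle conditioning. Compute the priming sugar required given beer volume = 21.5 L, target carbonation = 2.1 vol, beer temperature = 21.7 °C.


residual = 14.695·(0.01821 + 0.09011·e^(−0.04·T));  sugar = (target − residual)·4.0·V
residual = 14.695·(0.01821 + 0.09011·e^(−0.04·21.7)) = 0.8235
sugar = (2.1 − 0.8235)·4.0·21.5

109.7817 g


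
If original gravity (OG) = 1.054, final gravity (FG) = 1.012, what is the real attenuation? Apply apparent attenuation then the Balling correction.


AA = (OG−FG)/(OG−1)·100;  RA = AA·0.8192
AA = (1.054 − 1.012)/(1.054 − 1)·100 = 77.7778
RA = 77.7778·0.8192

63.7156 %


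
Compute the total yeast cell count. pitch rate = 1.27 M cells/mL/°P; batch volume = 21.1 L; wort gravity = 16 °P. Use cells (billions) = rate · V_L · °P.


cells = 1.27 · 21.1 · 16

428.7520 billion cells


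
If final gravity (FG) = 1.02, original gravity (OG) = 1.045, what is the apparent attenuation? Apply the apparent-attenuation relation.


AA = (OG − FG)/(OG − 1) · 100
AA = (1.045 − 1.02)/(1.045 − 1) · 100

55.5556 %


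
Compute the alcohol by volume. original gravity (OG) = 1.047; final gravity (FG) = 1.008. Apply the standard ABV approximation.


ABV = (OG − FG) · 131.25
ABV = (1.047 − 1.008) · 131.25

5.1187 % ABV


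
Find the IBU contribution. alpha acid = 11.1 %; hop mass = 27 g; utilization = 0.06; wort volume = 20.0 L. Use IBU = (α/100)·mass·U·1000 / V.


IBU = (11.1/100)·27·0.06·1000 / 20.0

8.9910 IBU


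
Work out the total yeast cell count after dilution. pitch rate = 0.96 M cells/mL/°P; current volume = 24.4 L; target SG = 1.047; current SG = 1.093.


V_w = V·((SG_c−1)/(SG_t−1)−1);  °P = 259 − 259/SG_t;  cells = rate·(V+V_w)·°P
V_w = 24.4·((1.093−1)/(1.047−1)−1) = 23.8809
V_final = 24.4 + 23.8809 = 48.2809
°P = 259 − 259/1.047 = 11.6266
cells = 0.96·48.2809·11.6266

538.8862 billion cells


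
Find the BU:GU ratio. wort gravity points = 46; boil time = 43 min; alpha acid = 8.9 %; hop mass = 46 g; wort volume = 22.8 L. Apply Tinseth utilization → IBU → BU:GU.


U = 1.65·0.000125^(GP/1000)·(1−e^(−0.04t))/4.15;  IBU = (α/100)·m·U·1000/V;  BU:GU = IBU/GP
U = 1.65·0.000125^(46/1000)·(1−e^(−0.04·43))/4.15 = 0.2159
IBU = (8.9/100)·46·0.2159·1000/22.8 = 38.7628
BU:GU = 38.7628/46

0.8427


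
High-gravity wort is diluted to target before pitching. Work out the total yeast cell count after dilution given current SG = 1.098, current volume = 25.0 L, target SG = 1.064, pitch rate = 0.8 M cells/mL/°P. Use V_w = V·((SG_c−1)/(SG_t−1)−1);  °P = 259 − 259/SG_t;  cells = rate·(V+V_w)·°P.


V_w = 25.0·((1.098−1)/(1.064−1)−1) = 13.2812
V_final = 25.0 + 13.2812 = 38.2812
°P = 259 − 259/1.064 = 15.5789
cells = 0.8·38.2812·15.5789

477.1053 billion cells


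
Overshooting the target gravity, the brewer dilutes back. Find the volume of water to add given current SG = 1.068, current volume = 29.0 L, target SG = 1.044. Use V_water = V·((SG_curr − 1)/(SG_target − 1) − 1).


V_water = 29.0·((1.068 − 1)/(1.044 − 1) − 1)

15.8182 L


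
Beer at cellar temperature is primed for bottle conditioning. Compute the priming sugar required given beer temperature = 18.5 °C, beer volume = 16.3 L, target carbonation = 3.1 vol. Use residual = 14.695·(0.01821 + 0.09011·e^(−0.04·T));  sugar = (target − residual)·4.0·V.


residual = 14.695·(0.01821 + 0.09011·e^(−0.04·18.5)) = 0.8994
sugar = (3.1 − 0.8994)·4.0·16.3

143.4808 g


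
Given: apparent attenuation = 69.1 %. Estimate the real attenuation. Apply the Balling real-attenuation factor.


RA = AA · 0.8192
RA = 69.1 · 0.8192

56.6067 %


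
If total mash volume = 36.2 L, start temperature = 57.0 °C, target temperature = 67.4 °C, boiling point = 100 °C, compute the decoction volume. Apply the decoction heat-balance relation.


V_dec = V_total·(T_target − T_start)/(T_boil − T_start)
V_dec = 36.2·(67.4 − 57.0)/(100 − 57.0)

8.7553 L


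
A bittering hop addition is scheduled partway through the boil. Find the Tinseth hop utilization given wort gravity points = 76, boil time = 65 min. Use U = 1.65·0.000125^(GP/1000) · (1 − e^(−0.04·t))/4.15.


bigness = 1.65·0.000125^(76/1000) = 0.8334
boil_factor = (1 − e^(−0.04·65))/4.15 = 0.2231
U = 0.8334 · 0.2231

0.1859


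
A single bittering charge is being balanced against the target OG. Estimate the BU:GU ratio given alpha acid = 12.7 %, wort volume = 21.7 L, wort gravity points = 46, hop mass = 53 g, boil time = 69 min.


U = 1.65·0.000125^(GP/1000)·(1−e^(−0.04t))/4.15;  IBU = (α/100)·m·U·1000/V;  BU:GU = IBU/GP
U = 1.65·0.000125^(46/1000)·(1−e^(−0.04·69))/4.15 = 0.2463
IBU = (12.7/100)·53·0.2463·1000/21.7 = 76.4043
BU:GU = 76.4043/46

1.6610


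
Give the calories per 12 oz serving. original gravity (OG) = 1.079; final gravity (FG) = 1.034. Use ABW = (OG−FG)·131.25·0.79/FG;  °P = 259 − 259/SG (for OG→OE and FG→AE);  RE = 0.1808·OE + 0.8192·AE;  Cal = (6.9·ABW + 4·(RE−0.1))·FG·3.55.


ABW = (1.079 − 1.034)·131.25·0.79/1.034 = 4.5125
OE = 259 − 259/1.079 = 18.9629 °P
AE = 259 − 259/1.034 = 8.5164 °P
RE = 0.1808·18.9629 + 0.8192·8.5164 = 10.4052 °P
Cal = (6.9·4.5125 + 4·(10.4052−0.1))·1.034·3.55

265.6008 kcal


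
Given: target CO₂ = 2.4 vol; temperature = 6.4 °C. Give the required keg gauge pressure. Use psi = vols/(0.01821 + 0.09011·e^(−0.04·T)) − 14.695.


psi = 2.4/(0.01821 + 0.09011·e^(−0.04·6.4)) − 14.695

12.5877 psi


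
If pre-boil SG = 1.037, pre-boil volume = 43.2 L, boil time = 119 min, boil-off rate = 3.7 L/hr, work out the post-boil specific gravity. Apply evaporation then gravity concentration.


V_post = V_pre − rate·(t/60);  SG_post = 1 + (SG_pre−1)·V_pre/V_post
V_post = 43.2 − 3.7·(119/60) = 35.8617
SG_post = 1 + (1.037 − 1)·43.2/35.8617

1.0446


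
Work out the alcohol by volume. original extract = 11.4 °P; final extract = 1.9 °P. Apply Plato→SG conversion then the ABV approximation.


SG = 259/(259 − P);  ABV = (OG − FG)·131.25
OG = 259/(259 − 11.4) = 1.0460
FG = 259/(259 − 1.9) = 1.0074
ABV = (1.0460 − 1.0074)·131.25

5.0731 % ABV


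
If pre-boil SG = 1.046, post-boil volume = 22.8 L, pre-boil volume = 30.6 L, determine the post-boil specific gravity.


SG_post = 1 + (SG_pre − 1)·V_pre/V_post
pts_pre = (1.046 − 1)·1000 = 46.0000
pts_post = 46.0000·30.6/22.8 = 61.7368
SG_post = 1 + 61.7368/1000

1.0617


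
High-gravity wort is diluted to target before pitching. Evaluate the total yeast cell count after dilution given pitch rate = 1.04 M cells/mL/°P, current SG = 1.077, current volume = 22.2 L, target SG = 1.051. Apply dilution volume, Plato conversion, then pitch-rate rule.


V_w = V·((SG_c−1)/(SG_t−1)−1);  °P = 259 − 259/SG_t;  cells = rate·(V+V_w)·°P
V_w = 22.2·((1.077−1)/(1.051−1)−1) = 11.3176
V_final = 22.2 + 11.3176 = 33.5176
°P = 259 − 259/1.051 = 12.5680
cells = 1.04·33.5176·12.5680

438.1008 billion cells


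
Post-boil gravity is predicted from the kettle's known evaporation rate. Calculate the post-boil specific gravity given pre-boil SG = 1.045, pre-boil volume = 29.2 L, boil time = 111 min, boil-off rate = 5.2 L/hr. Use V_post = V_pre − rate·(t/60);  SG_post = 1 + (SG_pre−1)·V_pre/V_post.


V_post = 29.2 − 5.2·(111/60) = 19.5800
SG_post = 1 + (1.045 − 1)·29.2/19.5800

1.0671


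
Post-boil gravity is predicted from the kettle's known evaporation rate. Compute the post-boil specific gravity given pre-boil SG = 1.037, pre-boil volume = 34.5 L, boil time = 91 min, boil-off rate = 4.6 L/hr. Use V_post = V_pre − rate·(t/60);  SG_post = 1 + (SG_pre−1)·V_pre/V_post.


V_post = 34.5 − 4.6·(91/60) = 27.5233
SG_post = 1 + (1.037 − 1)·34.5/27.5233

1.0464


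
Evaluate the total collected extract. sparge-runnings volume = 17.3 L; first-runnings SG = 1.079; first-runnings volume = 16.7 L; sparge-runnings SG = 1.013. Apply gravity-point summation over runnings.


total = Σ (SG_i − 1)·1000·V_i
first = (1.079 − 1)·1000·16.7 = 1319.3000
sparge = (1.013 − 1)·1000·17.3 = 224.9000
total = 1319.3000 + 224.9000

1544.2000 gravity·L


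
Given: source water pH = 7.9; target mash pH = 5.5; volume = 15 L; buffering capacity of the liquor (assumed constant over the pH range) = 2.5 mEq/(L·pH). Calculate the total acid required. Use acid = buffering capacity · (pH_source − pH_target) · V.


acid = 2.5 · (7.9 − 5.5) · 15

90.0000 mEq


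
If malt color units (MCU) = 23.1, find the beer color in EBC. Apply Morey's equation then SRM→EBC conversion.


SRM = 1.4922·MCU^0.6859;  EBC = SRM·1.97
SRM = 1.4922·23.1^0.6859 = 12.8567
EBC = 12.8567·1.97

25.3276 EBC


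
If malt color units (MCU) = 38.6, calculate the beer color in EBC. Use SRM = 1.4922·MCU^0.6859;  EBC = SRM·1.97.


SRM = 1.4922·38.6^0.6859 = 18.2838
EBC = 18.2838·1.97

36.0192 EBC


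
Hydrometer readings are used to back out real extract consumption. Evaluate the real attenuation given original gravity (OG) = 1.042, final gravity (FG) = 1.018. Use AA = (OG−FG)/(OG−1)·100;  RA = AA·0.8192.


AA = (1.042 − 1.018)/(1.042 − 1)·100 = 57.1429
RA = 57.1429·0.8192

46.8114 %


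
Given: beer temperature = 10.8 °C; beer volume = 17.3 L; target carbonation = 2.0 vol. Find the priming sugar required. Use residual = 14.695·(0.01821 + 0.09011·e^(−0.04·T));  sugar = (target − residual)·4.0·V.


residual = 14.695·(0.01821 + 0.09011·e^(−0.04·10.8)) = 1.1273
sugar = (2.0 − 1.1273)·4.0·17.3

60.3938 g


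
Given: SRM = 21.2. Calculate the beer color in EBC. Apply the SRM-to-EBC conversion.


EBC = SRM · 1.97
EBC = 21.2 · 1.97

41.7640 EBC


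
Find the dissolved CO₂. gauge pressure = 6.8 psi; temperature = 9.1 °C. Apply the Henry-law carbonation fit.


vols = (P + 14.695)·(0.01821 + 0.09011·e^(−0.04·T))
vols = (6.8 + 14.695)·(0.01821 + 0.09011·e^(−0.04·9.1))

1.7374 volumes


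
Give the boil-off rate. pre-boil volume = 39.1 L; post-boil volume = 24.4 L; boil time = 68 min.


rate = (V_pre − V_post) / (t_min/60)
rate = (39.1 − 24.4) / (68/60)

12.9706 L/hr


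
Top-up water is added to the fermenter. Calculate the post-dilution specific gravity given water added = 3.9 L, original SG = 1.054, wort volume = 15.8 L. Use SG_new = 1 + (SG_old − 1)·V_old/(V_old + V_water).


pts = (1.054 − 1)·1000·15.8/(15.8 + 3.9) = 43.3096
SG_new = 1 + 43.3096/1000

1.0433


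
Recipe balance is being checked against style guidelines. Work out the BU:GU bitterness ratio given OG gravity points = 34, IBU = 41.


BU:GU = IBU / OG_points
BU:GU = 41 / 34

1.2059


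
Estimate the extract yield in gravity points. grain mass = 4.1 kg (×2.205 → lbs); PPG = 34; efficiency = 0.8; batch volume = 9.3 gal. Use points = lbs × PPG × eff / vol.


lbs = 4.1 × 2.205 = 9.0405
points = 9.0405 × 34 × 0.8 / 9.3

26.4410 points


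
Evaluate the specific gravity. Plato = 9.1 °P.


SG = 259/(259 − P)
SG = 259/(259 − 9.1)

1.0364


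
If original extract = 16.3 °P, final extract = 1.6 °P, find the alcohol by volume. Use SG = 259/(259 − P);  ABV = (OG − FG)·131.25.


OG = 259/(259 − 16.3) = 1.0672
FG = 259/(259 − 1.6) = 1.0062
ABV = (1.0672 − 1.0062)·131.25

7.9990 % ABV


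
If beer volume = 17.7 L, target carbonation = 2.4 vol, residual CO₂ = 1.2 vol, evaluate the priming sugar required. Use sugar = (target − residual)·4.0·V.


sugar = (2.4 − 1.2)·4.0·17.7

84.9600 g


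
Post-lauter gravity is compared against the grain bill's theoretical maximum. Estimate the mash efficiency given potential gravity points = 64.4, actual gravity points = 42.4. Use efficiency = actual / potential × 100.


efficiency = 42.4 / 64.4 × 100

65.8385 %


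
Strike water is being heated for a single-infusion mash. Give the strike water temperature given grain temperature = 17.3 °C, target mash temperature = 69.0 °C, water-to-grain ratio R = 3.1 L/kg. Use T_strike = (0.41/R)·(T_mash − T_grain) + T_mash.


T_strike = (0.41/3.1)·(69.0 − 17.3) + 69.0

75.8377 °C


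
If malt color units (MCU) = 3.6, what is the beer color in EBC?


SRM = 1.4922·MCU^0.6859;  EBC = SRM·1.97
SRM = 1.4922·3.6^0.6859 = 3.5925
EBC = 3.5925·1.97

7.0772 EBC


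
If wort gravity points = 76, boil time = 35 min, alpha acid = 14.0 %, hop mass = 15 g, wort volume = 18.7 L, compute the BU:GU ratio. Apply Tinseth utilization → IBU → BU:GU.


U = 1.65·0.000125^(GP/1000)·(1−e^(−0.04t))/4.15;  IBU = (α/100)·m·U·1000/V;  BU:GU = IBU/GP
U = 1.65·0.000125^(76/1000)·(1−e^(−0.04·35))/4.15 = 0.1513
IBU = (14.0/100)·15·0.1513·1000/18.7 = 16.9905
BU:GU = 16.9905/76

0.2236


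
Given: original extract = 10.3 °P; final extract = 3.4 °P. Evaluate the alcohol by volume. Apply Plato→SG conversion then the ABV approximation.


SG = 259/(259 − P);  ABV = (OG − FG)·131.25
OG = 259/(259 − 10.3) = 1.0414
FG = 259/(259 − 3.4) = 1.0133
ABV = (1.0414 − 1.0133)·131.25

3.6899 % ABV


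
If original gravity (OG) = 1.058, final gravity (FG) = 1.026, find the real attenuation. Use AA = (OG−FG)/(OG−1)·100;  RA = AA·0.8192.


AA = (1.058 − 1.026)/(1.058 − 1)·100 = 55.1724
RA = 55.1724·0.8192

45.1972 %


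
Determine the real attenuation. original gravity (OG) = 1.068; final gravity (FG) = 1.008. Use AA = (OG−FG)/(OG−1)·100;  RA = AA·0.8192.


AA = (1.068 − 1.008)/(1.068 − 1)·100 = 88.2353
RA = 88.2353·0.8192

72.2824 %


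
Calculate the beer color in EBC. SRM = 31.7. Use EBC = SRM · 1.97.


EBC = 31.7 · 1.97

62.4490 EBC


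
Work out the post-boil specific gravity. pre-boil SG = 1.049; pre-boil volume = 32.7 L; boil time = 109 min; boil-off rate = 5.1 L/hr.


V_post = V_pre − rate·(t/60);  SG_post = 1 + (SG_pre−1)·V_pre/V_post
V_post = 32.7 − 5.1·(109/60) = 23.4350
SG_post = 1 + (1.049 − 1)·32.7/23.4350

1.0684


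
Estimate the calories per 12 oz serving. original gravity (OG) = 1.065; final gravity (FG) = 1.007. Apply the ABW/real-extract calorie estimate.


ABW = (OG−FG)·131.25·0.79/FG;  °P = 259 − 259/SG (for OG→OE and FG→AE);  RE = 0.1808·OE + 0.8192·AE;  Cal = (6.9·ABW + 4·(RE−0.1))·FG·3.55
ABW = (1.065 − 1.007)·131.25·0.79/1.007 = 5.9721
OE = 259 − 259/1.065 = 15.8075 °P
AE = 259 − 259/1.007 = 1.8004 °P
RE = 0.1808·15.8075 + 0.8192·1.8004 = 4.3329 °P
Cal = (6.9·5.9721 + 4·(4.3329−0.1))·1.007·3.55

207.8376 kcal


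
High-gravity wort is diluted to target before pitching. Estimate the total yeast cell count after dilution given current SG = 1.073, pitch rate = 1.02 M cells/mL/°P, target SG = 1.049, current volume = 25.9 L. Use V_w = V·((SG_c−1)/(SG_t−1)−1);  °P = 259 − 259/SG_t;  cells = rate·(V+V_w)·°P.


V_w = 25.9·((1.073−1)/(1.049−1)−1) = 12.6857
V_final = 25.9 + 12.6857 = 38.5857
°P = 259 − 259/1.049 = 12.0982
cells = 1.02·38.5857·12.0982

476.1536 billion cells


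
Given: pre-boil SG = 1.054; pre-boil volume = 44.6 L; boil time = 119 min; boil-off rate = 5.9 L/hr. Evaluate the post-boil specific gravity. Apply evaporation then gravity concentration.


V_post = V_pre − rate·(t/60);  SG_post = 1 + (SG_pre−1)·V_pre/V_post
V_post = 44.6 − 5.9·(119/60) = 32.8983
SG_post = 1 + (1.054 − 1)·44.6/32.8983

1.0732


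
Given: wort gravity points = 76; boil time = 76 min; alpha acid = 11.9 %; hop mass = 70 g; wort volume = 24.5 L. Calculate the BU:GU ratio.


U = 1.65·0.000125^(GP/1000)·(1−e^(−0.04t))/4.15;  IBU = (α/100)·m·U·1000/V;  BU:GU = IBU/GP
U = 1.65·0.000125^(76/1000)·(1−e^(−0.04·76))/4.15 = 0.1912
IBU = (11.9/100)·70·0.1912·1000/24.5 = 65.0118
BU:GU = 65.0118/76

0.8554


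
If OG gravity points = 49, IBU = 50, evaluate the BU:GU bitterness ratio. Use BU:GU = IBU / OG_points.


BU:GU = 50 / 49

1.0204


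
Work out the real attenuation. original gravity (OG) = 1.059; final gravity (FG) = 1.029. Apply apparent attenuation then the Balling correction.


AA = (OG−FG)/(OG−1)·100;  RA = AA·0.8192
AA = (1.059 − 1.029)/(1.059 − 1)·100 = 50.8475
RA = 50.8475·0.8192

41.6542 %


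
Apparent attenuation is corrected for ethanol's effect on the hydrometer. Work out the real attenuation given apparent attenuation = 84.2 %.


RA = AA · 0.8192
RA = 84.2 · 0.8192

68.9766 %


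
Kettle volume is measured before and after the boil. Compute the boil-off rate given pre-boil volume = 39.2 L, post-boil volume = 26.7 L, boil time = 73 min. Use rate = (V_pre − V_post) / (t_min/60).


rate = (39.2 − 26.7) / (73/60)

10.2740 L/hr


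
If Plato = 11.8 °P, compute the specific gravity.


SG = 259/(259 − P)
SG = 259/(259 − 11.8)

1.0477


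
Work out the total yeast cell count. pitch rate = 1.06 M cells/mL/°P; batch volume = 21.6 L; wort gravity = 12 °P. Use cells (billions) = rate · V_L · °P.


cells = 1.06 · 21.6 · 12

274.7520 billion cells


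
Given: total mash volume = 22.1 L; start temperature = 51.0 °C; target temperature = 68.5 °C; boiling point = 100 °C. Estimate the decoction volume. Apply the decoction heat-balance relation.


V_dec = V_total·(T_target − T_start)/(T_boil − T_start)
V_dec = 22.1·(68.5 − 51.0)/(100 − 51.0)

7.8929 L


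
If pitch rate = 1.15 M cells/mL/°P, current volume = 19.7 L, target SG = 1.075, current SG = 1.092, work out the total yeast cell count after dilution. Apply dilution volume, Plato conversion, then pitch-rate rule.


V_w = V·((SG_c−1)/(SG_t−1)−1);  °P = 259 − 259/SG_t;  cells = rate·(V+V_w)·°P
V_w = 19.7·((1.092−1)/(1.075−1)−1) = 4.4653
V_final = 19.7 + 4.4653 = 24.1653
°P = 259 − 259/1.075 = 18.0698
cells = 1.15·24.1653·18.0698

502.1612 billion cells


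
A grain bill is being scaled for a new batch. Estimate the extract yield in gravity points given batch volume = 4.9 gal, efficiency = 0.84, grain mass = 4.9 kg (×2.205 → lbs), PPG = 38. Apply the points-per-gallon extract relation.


points = lbs × PPG × eff / vol
lbs = 4.9 × 2.205 = 10.8045
points = 10.8045 × 38 × 0.84 / 4.9

70.3836 points


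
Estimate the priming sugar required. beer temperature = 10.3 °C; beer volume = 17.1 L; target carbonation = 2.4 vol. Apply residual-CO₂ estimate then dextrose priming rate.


residual = 14.695·(0.01821 + 0.09011·e^(−0.04·T));  sugar = (target − residual)·4.0·V
residual = 14.695·(0.01821 + 0.09011·e^(−0.04·10.3)) = 1.1446
sugar = (2.4 − 1.1446)·4.0·17.1

85.8678 g


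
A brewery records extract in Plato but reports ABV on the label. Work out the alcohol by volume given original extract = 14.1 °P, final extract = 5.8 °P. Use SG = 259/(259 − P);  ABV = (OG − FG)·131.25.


OG = 259/(259 − 14.1) = 1.0576
FG = 259/(259 − 5.8) = 1.0229
ABV = (1.0576 − 1.0229)·131.25

4.5501 % ABV


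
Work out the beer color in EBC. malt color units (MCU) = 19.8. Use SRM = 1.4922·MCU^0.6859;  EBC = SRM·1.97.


SRM = 1.4922·19.8^0.6859 = 11.5667
EBC = 11.5667·1.97

22.7864 EBC


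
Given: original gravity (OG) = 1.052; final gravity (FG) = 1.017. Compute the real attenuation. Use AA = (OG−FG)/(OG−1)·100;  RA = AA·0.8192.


AA = (1.052 − 1.017)/(1.052 − 1)·100 = 67.3077
RA = 67.3077·0.8192

55.1385 %


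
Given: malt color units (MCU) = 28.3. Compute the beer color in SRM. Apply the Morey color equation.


SRM = 1.4922 · MCU^0.6859
SRM = 1.4922 · 28.3^0.6859

14.7777 SRM


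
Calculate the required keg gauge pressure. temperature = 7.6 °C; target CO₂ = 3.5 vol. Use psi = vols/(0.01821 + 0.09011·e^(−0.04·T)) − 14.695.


psi = 3.5/(0.01821 + 0.09011·e^(−0.04·7.6)) − 14.695

26.6280 psi


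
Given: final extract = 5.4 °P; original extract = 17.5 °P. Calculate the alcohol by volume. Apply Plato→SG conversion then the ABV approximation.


SG = 259/(259 − P);  ABV = (OG − FG)·131.25
OG = 259/(259 − 17.5) = 1.0725
FG = 259/(259 − 5.4) = 1.0213
ABV = (1.0725 − 1.0213)·131.25

6.7161 % ABV


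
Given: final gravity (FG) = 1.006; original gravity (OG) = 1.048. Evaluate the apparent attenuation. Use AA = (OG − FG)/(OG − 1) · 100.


AA = (1.048 − 1.006)/(1.048 − 1) · 100

87.5000 %


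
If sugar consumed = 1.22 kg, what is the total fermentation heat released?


Q = m_sugar · 590 kJ/kg
Q = 1.22 · 590

719.8000 kJ


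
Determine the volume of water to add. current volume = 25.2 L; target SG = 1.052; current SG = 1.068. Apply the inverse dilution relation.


V_water = V·((SG_curr − 1)/(SG_target − 1) − 1)
V_water = 25.2·((1.068 − 1)/(1.052 − 1) − 1)

7.7538 L


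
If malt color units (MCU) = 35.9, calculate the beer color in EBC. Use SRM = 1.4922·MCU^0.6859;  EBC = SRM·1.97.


SRM = 1.4922·35.9^0.6859 = 17.3967
EBC = 17.3967·1.97

34.2715 EBC


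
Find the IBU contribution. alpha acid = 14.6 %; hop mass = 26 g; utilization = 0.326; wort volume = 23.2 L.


IBU = (α/100)·mass·U·1000 / V
IBU = (14.6/100)·26·0.326·1000 / 23.2

53.3403 IBU


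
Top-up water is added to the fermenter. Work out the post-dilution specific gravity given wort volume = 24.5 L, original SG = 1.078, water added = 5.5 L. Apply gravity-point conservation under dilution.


SG_new = 1 + (SG_old − 1)·V_old/(V_old + V_water)
pts = (1.078 − 1)·1000·24.5/(24.5 + 5.5) = 63.7000
SG_new = 1 + 63.7000/1000

1.0637


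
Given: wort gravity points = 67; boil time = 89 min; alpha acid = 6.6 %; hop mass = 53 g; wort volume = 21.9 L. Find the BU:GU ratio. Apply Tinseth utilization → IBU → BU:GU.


U = 1.65·0.000125^(GP/1000)·(1−e^(−0.04t))/4.15;  IBU = (α/100)·m·U·1000/V;  BU:GU = IBU/GP
U = 1.65·0.000125^(67/1000)·(1−e^(−0.04·89))/4.15 = 0.2115
IBU = (6.6/100)·53·0.2115·1000/21.9 = 33.7889
BU:GU = 33.7889/67

0.5043


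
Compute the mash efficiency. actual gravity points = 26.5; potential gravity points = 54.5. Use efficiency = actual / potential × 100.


efficiency = 26.5 / 54.5 × 100

48.6239 %
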